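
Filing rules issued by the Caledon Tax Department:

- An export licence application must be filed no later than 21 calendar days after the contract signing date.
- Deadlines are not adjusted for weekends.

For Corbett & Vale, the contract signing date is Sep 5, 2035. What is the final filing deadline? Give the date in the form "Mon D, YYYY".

Trigger date Sep 5, 2035 + 21 calendar days = Sep 26, 2035.
Sep 26, 2035 is a Wednesday; no weekend or holiday adjustment applies.
Deadline: Sep 26, 2035.

Sep 26, 2035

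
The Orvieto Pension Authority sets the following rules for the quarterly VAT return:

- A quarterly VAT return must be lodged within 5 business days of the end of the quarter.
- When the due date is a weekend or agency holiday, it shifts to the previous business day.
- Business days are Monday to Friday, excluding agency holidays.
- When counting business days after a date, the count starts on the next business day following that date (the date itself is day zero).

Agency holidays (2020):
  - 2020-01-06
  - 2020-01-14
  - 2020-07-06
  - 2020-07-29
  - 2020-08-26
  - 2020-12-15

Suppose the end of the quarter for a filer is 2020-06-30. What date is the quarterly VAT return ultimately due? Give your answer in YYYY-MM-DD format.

2020-07-08

Starting the day after 2020-06-30 and counting 5 business days lands on 2020-07-08.
2020-07-08 falls on a Wednesday, which is a business day, so no adjustment is needed.
Final deadline: 2020-07-08.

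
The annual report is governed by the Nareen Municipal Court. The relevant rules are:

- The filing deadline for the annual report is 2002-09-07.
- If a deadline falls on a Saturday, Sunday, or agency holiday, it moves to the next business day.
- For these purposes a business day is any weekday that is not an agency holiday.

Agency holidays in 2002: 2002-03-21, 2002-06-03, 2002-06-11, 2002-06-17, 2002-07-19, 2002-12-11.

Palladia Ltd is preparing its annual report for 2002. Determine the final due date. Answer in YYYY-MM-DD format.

2002-09-09

Start from the fixed due date, 2002-09-07.
2002-09-07 is a Saturday, so it moves to the next business day, 2002-09-09 (Monday).
The final due date is 2002-09-09.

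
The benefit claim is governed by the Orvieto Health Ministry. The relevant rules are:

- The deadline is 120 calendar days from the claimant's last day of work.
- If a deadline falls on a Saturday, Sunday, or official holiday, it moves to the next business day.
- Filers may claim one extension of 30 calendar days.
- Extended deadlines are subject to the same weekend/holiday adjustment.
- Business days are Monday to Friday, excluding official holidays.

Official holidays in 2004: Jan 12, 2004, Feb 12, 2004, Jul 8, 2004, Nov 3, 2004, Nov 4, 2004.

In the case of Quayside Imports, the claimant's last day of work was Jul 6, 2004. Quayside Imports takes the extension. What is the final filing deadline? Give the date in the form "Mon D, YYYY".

From Jul 6, 2004, 120 calendar days later is Nov 3, 2004.
Nov 3, 2004 is a listed holiday, so it moves to the next business day, Nov 5, 2004 (Friday).
Add the 30 calendar-day extension to Nov 5, 2004: Dec 5, 2004.
Because Dec 5, 2004 is a Sunday, the deadline becomes Dec 6, 2004 (Monday).
The final due date is Dec 6, 2004.

Dec 6, 2004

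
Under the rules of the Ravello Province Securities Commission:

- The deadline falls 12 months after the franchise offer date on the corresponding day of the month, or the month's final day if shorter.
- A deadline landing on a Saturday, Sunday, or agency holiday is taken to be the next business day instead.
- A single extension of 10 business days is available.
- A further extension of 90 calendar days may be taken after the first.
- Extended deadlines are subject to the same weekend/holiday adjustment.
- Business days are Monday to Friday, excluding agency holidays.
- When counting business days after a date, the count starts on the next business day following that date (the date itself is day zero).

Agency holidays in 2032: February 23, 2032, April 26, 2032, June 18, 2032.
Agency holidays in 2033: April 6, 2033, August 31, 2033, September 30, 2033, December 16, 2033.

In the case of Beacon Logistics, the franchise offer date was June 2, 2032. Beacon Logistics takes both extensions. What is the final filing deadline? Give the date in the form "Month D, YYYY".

September 14, 2033

12 months after June 2, 2032, on the same day of the month, is June 2, 2033.
June 2, 2033 is a Thursday and not a listed holiday, so it stands.
Applying the 10-business-day extension: 10 business days after June 2, 2033 is June 16, 2033.
Since June 16, 2033 is a Thursday and not a holiday, the date is unchanged.
Add the 90 calendar-day extension to June 16, 2033: September 14, 2033.
Since September 14, 2033 is a Wednesday and not a holiday, the date is unchanged.
Deadline: September 14, 2033.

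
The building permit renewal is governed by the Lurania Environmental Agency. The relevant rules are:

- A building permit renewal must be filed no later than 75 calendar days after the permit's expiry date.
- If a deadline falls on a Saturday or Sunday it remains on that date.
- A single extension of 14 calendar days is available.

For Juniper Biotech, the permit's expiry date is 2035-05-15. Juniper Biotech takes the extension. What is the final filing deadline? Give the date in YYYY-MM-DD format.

2035-08-12

Trigger date 2035-05-15 + 75 calendar days = 2035-07-29.
No adjustment is made for weekends or holidays, so 2035-07-29 stands.
The 14-calendar-day extension moves the deadline from 2035-07-29 to 2035-08-12.
No adjustment is made for weekends or holidays, so 2035-08-12 stands.
So the filing is due 2035-08-12.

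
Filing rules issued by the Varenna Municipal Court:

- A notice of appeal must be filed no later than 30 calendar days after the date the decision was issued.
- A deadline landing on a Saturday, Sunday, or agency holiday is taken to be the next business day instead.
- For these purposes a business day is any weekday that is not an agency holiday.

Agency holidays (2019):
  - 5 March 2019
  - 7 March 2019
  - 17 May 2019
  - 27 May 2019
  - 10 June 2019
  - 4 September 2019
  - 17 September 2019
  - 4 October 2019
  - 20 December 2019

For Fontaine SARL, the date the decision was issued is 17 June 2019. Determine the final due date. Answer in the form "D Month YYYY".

17 July 2019

Trigger date 17 June 2019 + 30 calendar days = 17 July 2019.
17 July 2019 falls on a Wednesday, which is a business day, so no adjustment is needed.
Final deadline: 17 July 2019.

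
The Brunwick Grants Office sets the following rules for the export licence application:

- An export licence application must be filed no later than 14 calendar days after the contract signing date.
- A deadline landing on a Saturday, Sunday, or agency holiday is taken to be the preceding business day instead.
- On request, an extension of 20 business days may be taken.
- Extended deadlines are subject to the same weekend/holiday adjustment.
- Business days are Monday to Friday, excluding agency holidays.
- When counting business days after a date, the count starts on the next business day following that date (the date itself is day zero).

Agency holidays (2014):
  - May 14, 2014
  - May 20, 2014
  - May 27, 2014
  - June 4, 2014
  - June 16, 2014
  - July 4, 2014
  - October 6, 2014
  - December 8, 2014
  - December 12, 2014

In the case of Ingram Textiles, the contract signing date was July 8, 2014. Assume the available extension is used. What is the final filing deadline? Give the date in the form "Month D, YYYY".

From July 8, 2014, 14 calendar days later is July 22, 2014.
Since July 22, 2014 is a Tuesday and not a holiday, the date is unchanged.
The 20-business-day extension runs from July 22, 2014 to August 19, 2014.
August 19, 2014 falls on a Tuesday, which is a business day, so no adjustment is needed.
So the filing is due August 19, 2014.

August 19, 2014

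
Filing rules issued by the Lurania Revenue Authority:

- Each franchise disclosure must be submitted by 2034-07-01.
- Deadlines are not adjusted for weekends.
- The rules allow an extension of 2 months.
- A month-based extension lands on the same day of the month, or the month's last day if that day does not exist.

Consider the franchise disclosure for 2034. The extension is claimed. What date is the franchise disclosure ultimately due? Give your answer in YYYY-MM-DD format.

Start from the fixed due date, 2034-07-01.
2034-07-01 falls on a Saturday. The rules make no weekend/holiday allowance, so it remains 2034-07-01.
Applying the 2 months extension: 2 months after 2034-07-01 is 2034-09-01.
No adjustment is made for weekends or holidays, so 2034-09-01 stands.
So the filing is due 2034-09-01.

2034-09-01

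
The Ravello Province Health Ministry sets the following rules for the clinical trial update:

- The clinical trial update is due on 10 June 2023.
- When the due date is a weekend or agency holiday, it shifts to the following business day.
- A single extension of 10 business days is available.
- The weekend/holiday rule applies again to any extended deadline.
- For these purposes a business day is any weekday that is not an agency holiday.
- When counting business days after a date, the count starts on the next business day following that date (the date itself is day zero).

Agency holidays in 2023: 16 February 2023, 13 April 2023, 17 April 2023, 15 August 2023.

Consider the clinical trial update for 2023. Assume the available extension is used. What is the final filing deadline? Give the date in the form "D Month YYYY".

26 June 2023

Start from the fixed due date, 10 June 2023.
10 June 2023 is a Saturday, so it moves to the next business day, 12 June 2023 (Monday).
Applying the 10-business-day extension: 10 business days after 12 June 2023 is 26 June 2023.
26 June 2023 falls on a Monday, which is a business day, so no adjustment is needed.
Deadline: 26 June 2023.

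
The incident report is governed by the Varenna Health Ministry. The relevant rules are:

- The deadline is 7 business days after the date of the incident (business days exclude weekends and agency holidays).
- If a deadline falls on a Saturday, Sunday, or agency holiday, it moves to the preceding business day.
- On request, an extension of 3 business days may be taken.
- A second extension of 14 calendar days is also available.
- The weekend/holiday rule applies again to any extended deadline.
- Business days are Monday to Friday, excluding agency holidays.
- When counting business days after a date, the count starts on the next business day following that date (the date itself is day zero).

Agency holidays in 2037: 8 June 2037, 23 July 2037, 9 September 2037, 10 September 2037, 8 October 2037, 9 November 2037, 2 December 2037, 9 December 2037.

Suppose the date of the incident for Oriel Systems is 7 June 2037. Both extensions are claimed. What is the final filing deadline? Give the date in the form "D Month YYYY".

6 July 2037

Counting 7 business days after 7 June 2037 (skipping weekends and listed holidays) reaches 17 June 2037.
Since 17 June 2037 is a Wednesday and not a holiday, the date is unchanged.
Counting 3 further business days from 17 June 2037 reaches 22 June 2037.
22 June 2037 is a Monday and not a listed holiday, so it stands.
The 14-calendar-day extension moves the deadline from 22 June 2037 to 6 July 2037.
6 July 2037 falls on a Monday, which is a business day, so no adjustment is needed.
Deadline: 6 July 2037.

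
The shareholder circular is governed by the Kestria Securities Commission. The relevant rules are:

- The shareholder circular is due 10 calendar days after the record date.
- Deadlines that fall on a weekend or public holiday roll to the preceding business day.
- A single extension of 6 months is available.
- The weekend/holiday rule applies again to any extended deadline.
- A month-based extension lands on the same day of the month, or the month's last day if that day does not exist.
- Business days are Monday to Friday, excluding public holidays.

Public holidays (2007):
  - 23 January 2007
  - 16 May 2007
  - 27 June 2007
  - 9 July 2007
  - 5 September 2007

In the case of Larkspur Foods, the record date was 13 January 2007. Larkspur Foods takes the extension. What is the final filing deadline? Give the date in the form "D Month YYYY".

Trigger date 13 January 2007 + 10 calendar days = 23 January 2007.
Because 23 January 2007 is a listed holiday, the deadline becomes 22 January 2007 (Monday).
Applying the 6 months extension: 6 months after 22 January 2007 is 22 July 2007.
22 July 2007 is a Sunday; the preceding business day is 20 July 2007 (Friday).
So the filing is due 20 July 2007.

20 July 2007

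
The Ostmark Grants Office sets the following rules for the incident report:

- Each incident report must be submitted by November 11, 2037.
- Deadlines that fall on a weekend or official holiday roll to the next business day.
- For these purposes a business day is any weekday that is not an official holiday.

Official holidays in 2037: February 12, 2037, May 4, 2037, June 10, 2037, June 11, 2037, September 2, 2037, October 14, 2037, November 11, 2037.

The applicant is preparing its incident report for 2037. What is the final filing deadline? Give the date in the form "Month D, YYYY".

November 12, 2037

The statutory due date is November 11, 2037.
Because November 11, 2037 is a listed holiday, the deadline becomes November 12, 2037 (Thursday).
So the filing is due November 12, 2037.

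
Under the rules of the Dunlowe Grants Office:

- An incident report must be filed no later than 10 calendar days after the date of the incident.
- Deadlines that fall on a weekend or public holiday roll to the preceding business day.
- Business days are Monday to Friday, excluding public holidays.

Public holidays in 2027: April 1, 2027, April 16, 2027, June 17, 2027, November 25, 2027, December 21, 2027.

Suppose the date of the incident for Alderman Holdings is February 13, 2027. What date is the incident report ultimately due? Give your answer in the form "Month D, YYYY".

February 23, 2027

Adding 10 calendar days to February 13, 2027 gives February 23, 2027.
February 23, 2027 falls on a Tuesday, which is a business day, so no adjustment is needed.
Final deadline: February 23, 2027.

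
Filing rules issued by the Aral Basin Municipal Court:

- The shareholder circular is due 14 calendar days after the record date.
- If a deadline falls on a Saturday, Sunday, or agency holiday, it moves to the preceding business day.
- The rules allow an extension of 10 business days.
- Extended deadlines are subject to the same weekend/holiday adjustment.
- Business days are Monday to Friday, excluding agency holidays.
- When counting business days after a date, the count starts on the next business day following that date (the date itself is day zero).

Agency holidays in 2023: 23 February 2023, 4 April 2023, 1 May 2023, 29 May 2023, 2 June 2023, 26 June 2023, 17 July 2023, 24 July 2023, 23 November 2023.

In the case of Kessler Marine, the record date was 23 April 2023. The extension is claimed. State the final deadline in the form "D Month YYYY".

19 May 2023

From 23 April 2023, 14 calendar days later is 7 May 2023.
Because 7 May 2023 is a Sunday, the deadline becomes 5 May 2023 (Friday).
The 10-business-day extension runs from 5 May 2023 to 19 May 2023.
19 May 2023 is a Friday and not a listed holiday, so it stands.
Deadline: 19 May 2023.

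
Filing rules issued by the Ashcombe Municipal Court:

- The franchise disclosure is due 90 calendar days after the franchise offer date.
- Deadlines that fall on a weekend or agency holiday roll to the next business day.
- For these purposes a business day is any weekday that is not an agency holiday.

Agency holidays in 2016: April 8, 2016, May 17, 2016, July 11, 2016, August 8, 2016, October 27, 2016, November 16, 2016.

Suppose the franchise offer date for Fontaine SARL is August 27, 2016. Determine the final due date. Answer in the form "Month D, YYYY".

November 25, 2016

From August 27, 2016, 90 calendar days later is November 25, 2016.
November 25, 2016 is a Friday and not a listed holiday, so it stands.
Deadline: November 25, 2016.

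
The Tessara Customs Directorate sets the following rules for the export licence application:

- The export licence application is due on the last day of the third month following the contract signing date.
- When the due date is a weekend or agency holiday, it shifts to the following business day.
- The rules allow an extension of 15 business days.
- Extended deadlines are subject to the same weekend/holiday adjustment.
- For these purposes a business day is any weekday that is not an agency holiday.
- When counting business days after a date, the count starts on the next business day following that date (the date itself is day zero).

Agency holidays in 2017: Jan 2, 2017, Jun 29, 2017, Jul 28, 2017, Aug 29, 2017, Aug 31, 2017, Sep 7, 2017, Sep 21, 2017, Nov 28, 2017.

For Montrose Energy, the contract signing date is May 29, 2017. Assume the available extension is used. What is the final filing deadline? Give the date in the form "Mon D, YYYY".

Sep 26, 2017

3 months after May 29, 2017 falls in August 2017; the last day of that month is Aug 31, 2017.
Because Aug 31, 2017 is a listed holiday, the deadline becomes Sep 1, 2017 (Friday).
Counting 15 further business days from Sep 1, 2017 reaches Sep 26, 2017.
Since Sep 26, 2017 is a Tuesday and not a holiday, the date is unchanged.
Deadline: Sep 26, 2017.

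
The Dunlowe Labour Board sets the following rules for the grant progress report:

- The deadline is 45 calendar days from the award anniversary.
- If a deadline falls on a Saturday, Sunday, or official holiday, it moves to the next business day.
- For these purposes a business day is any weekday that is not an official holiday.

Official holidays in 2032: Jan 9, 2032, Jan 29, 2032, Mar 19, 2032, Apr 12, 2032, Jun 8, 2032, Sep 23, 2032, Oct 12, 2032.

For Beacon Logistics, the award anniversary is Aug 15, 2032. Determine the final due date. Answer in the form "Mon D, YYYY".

Adding 45 calendar days to Aug 15, 2032 gives Sep 29, 2032.
Sep 29, 2032 is a Wednesday and not a listed holiday, so it stands.
Deadline: Sep 29, 2032.

Sep 29, 2032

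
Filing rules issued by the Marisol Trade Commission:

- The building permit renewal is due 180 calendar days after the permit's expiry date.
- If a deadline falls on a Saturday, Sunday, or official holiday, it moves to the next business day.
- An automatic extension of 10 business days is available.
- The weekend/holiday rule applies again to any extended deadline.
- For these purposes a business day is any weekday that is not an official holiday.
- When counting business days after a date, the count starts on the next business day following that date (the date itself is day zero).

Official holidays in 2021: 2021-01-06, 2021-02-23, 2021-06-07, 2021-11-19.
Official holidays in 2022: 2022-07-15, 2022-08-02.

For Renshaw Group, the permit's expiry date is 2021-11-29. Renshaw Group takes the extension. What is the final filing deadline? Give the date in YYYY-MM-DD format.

2022-06-13

180 calendar days after 2021-11-29 is 2022-05-28.
2022-05-28 is a Saturday; the next business day is 2022-05-30 (Monday).
Counting 10 further business days from 2022-05-30 reaches 2022-06-13.
2022-06-13 (Monday) is already a business day.
Final deadline: 2022-06-13.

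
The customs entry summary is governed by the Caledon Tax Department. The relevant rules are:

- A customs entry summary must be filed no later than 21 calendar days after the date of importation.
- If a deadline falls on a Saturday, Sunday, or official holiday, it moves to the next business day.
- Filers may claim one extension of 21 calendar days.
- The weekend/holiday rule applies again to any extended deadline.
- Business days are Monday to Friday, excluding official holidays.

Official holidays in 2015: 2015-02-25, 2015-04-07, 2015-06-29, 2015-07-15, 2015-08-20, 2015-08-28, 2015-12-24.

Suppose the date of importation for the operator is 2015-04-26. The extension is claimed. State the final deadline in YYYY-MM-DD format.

Adding 21 calendar days to 2015-04-26 gives 2015-05-17.
2015-05-17 falls on a Sunday. Rolling to the next business day gives 2015-05-18, a Monday.
The 21-calendar-day extension moves the deadline from 2015-05-18 to 2015-06-08.
Since 2015-06-08 is a Monday and not a holiday, the date is unchanged.
Deadline: 2015-06-08.

2015-06-08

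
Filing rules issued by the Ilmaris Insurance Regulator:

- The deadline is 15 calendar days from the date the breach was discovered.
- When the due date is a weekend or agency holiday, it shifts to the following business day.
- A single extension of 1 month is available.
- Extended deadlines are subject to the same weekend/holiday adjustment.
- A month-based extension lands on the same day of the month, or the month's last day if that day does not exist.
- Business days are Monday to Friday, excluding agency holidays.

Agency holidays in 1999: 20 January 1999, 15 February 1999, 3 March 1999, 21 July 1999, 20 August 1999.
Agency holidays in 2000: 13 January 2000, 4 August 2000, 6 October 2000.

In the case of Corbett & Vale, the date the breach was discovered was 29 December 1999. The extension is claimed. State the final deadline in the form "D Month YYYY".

14 February 2000

Adding 15 calendar days to 29 December 1999 gives 13 January 2000.
13 January 2000 falls on a listed holiday. Rolling to the next business day gives 14 January 2000, a Friday.
The 1 month extension carries 14 January 2000 to 14 February 2000.
14 February 2000 falls on a Monday, which is a business day, so no adjustment is needed.
So the filing is due 14 February 2000.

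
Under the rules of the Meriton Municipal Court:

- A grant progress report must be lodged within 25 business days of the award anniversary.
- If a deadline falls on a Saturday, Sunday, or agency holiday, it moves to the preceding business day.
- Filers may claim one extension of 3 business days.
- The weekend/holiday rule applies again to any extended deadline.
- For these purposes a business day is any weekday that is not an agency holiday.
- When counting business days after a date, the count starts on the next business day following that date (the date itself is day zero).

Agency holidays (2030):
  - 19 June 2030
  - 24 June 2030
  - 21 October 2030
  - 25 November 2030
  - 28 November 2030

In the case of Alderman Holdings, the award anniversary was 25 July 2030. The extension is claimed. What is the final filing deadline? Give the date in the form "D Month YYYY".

3 September 2030

Counting 25 business days after 25 July 2030 (skipping weekends and listed holidays) reaches 29 August 2030.
29 August 2030 (Thursday) is already a business day.
Applying the 3-business-day extension: 3 business days after 29 August 2030 is 3 September 2030.
3 September 2030 is a Tuesday and not a listed holiday, so it stands.
Deadline: 3 September 2030.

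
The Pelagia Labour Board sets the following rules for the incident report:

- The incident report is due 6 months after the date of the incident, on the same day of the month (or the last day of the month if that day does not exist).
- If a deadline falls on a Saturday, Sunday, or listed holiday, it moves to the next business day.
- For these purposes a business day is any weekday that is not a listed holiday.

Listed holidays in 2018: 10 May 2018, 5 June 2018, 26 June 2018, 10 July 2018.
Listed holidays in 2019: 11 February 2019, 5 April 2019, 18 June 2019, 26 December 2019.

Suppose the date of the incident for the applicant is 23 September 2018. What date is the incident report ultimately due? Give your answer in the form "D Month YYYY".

Moving 6 months forward from 23 September 2018 on the corresponding day gives 23 March 2019.
23 March 2019 is a Saturday; the next business day is 25 March 2019 (Monday).
Deadline: 25 March 2019.

25 March 2019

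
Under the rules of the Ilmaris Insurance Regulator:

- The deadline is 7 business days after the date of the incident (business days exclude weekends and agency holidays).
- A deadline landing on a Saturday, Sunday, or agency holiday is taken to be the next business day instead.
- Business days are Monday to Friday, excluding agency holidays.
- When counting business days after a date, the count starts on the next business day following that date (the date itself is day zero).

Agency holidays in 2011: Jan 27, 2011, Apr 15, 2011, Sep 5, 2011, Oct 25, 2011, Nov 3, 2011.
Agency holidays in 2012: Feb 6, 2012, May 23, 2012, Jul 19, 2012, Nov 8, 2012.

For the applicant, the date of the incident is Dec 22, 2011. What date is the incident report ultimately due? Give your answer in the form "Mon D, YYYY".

Jan 2, 2012

Counting 7 business days after Dec 22, 2011 (skipping weekends and listed holidays) reaches Jan 2, 2012.
Jan 2, 2012 (Monday) is already a business day.
The final due date is Jan 2, 2012.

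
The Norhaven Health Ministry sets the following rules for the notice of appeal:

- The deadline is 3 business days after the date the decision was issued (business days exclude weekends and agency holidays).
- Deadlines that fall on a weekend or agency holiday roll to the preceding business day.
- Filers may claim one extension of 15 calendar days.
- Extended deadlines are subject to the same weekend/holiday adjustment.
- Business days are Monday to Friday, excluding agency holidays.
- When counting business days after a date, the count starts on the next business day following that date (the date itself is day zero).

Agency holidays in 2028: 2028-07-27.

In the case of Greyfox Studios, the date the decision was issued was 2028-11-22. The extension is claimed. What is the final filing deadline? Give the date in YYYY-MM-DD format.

Starting the day after 2028-11-22 and counting 3 business days lands on 2028-11-27.
2028-11-27 falls on a Monday, which is a business day, so no adjustment is needed.
Add the 15 calendar-day extension to 2028-11-27: 2028-12-12.
2028-12-12 is a Tuesday and not a listed holiday, so it stands.
So the filing is due 2028-12-12.

2028-12-12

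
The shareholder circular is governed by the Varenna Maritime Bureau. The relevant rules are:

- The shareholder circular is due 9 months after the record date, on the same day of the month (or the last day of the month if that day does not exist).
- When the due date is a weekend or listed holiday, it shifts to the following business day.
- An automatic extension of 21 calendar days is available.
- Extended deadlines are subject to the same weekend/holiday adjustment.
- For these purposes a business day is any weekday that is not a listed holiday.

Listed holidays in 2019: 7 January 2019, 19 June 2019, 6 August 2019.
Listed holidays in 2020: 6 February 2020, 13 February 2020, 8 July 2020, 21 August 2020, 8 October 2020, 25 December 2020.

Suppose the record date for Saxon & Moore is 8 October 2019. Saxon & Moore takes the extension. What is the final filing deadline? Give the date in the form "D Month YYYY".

9 months from 8 October 2019 is 8 July 2020.
8 July 2020 is a listed holiday; the next business day is 9 July 2020 (Thursday).
With the 21-day extension, 9 July 2020 becomes 30 July 2020.
30 July 2020 falls on a Thursday, which is a business day, so no adjustment is needed.
Deadline: 30 July 2020.

30 July 2020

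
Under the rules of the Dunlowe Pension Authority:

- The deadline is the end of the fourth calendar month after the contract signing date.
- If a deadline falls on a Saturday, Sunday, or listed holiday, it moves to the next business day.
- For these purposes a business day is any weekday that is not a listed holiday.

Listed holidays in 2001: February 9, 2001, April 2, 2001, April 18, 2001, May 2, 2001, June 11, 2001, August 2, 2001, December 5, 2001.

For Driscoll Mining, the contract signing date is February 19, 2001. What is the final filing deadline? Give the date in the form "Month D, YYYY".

July 2, 2001

4 months after February 19, 2001 is June 2001; that month ends on June 30, 2001.
June 30, 2001 falls on a Saturday. Rolling to the next business day gives July 2, 2001, a Monday.
So the filing is due July 2, 2001.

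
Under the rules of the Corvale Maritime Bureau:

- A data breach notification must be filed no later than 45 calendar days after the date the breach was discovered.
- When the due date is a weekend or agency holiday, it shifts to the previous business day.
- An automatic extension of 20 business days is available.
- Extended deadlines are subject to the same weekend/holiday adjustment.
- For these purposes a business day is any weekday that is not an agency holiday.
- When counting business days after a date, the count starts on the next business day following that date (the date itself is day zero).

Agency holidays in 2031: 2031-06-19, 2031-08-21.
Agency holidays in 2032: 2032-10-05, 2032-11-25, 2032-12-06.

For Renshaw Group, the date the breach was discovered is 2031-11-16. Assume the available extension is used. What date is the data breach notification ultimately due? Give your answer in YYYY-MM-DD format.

2032-01-28

Trigger date 2031-11-16 + 45 calendar days = 2031-12-31.
Since 2031-12-31 is a Wednesday and not a holiday, the date is unchanged.
The 20-business-day extension runs from 2031-12-31 to 2032-01-28.
2032-01-28 (Wednesday) is already a business day.
The final due date is 2032-01-28.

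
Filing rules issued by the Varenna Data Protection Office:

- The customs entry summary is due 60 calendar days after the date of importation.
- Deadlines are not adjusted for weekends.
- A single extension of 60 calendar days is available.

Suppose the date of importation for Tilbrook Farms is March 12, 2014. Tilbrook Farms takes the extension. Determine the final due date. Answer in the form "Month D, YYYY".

60 calendar days after March 12, 2014 is May 11, 2014.
May 11, 2014 is a Sunday; no weekend or holiday adjustment applies.
Applying the 60-calendar-day extension: May 11, 2014 + 60 days = July 10, 2014.
July 10, 2014 is a Thursday; no weekend or holiday adjustment applies.
The final due date is July 10, 2014.

July 10, 2014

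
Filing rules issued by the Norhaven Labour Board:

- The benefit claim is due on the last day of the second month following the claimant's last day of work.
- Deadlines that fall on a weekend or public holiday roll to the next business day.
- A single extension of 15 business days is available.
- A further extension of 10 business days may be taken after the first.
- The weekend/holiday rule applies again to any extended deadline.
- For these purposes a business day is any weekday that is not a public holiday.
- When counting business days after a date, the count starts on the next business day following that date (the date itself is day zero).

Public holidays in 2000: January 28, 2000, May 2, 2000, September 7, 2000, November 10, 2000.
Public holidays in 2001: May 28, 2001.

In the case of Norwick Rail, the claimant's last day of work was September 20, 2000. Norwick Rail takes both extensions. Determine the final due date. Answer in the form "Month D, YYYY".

2 months after September 20, 2000 is November 2000; that month ends on November 30, 2000.
November 30, 2000 falls on a Thursday, which is a business day, so no adjustment is needed.
Counting 15 further business days from November 30, 2000 reaches December 21, 2000.
Since December 21, 2000 is a Thursday and not a holiday, the date is unchanged.
The 10-business-day extension runs from December 21, 2000 to January 4, 2001.
Since January 4, 2001 is a Thursday and not a holiday, the date is unchanged.
Final deadline: January 4, 2001.

January 4, 2001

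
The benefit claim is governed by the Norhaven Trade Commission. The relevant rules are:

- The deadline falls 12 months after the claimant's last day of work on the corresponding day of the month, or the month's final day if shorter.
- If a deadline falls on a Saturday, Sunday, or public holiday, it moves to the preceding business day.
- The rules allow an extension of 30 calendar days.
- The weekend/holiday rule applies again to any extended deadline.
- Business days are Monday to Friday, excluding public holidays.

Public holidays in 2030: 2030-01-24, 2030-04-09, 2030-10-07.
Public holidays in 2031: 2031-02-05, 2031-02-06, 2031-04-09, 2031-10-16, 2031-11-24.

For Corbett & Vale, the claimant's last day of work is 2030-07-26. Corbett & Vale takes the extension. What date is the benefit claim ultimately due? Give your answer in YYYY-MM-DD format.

12 months after 2030-07-26, on the same day of the month, is 2031-07-26.
2031-07-26 is a Saturday; the preceding business day is 2031-07-25 (Friday).
With the 30-day extension, 2031-07-25 becomes 2031-08-24.
2031-08-24 is a Sunday, so it moves to the preceding business day, 2031-08-22 (Friday).
Deadline: 2031-08-22.

2031-08-22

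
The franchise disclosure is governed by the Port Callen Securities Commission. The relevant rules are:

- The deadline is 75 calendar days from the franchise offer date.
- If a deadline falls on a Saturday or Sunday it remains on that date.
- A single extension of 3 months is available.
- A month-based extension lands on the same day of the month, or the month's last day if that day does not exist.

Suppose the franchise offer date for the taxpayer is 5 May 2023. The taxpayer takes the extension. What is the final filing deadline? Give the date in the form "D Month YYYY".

19 October 2023

Trigger date 5 May 2023 + 75 calendar days = 19 July 2023.
19 July 2023 falls on a Wednesday. The rules make no weekend/holiday allowance, so it remains 19 July 2023.
The 3 months extension carries 19 July 2023 to 19 October 2023.
19 October 2023 falls on a Thursday. The rules make no weekend/holiday allowance, so it remains 19 October 2023.
The final due date is 19 October 2023.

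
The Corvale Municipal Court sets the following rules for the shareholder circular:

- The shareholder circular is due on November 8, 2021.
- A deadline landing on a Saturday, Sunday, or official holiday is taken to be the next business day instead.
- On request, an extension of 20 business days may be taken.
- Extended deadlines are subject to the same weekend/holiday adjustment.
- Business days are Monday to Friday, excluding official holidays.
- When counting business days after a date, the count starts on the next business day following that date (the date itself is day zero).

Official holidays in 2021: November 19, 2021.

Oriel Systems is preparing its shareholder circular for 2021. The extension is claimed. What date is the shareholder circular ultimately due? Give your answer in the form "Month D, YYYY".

Start from the fixed due date, November 8, 2021.
November 8, 2021 (Monday) is already a business day.
Applying the 20-business-day extension: 20 business days after November 8, 2021 is December 7, 2021.
December 7, 2021 falls on a Tuesday, which is a business day, so no adjustment is needed.
Final deadline: December 7, 2021.

December 7, 2021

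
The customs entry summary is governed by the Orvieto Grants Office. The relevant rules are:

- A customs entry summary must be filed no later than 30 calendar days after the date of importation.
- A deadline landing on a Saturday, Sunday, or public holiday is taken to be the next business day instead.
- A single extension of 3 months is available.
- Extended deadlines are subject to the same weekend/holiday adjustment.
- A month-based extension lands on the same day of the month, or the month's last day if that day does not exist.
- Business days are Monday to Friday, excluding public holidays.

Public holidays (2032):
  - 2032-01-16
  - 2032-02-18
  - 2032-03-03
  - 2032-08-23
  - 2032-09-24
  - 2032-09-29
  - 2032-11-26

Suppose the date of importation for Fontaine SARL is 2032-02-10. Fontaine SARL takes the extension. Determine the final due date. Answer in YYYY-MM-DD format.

2032-06-11

From 2032-02-10, 30 calendar days later is 2032-03-11.
2032-03-11 falls on a Thursday, which is a business day, so no adjustment is needed.
Add 3 months to 2032-03-11: 2032-06-11.
2032-06-11 (Friday) is already a business day.
The final due date is 2032-06-11.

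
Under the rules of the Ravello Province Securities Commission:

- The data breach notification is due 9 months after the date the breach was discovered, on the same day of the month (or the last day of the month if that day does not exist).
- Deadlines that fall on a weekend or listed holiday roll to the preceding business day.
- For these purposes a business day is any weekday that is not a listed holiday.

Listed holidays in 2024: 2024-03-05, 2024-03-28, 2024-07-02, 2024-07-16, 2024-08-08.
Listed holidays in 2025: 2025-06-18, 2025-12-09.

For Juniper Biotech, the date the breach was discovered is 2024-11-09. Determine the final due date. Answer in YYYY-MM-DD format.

2025-08-08

9 months after 2024-11-09, on the same day of the month, is 2025-08-09.
Because 2025-08-09 is a Saturday, the deadline becomes 2025-08-08 (Friday).
So the filing is due 2025-08-08.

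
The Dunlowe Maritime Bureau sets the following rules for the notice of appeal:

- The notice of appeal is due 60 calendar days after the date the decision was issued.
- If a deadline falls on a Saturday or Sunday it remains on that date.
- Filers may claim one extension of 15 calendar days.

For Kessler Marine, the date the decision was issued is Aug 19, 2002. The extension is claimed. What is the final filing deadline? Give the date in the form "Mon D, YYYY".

From Aug 19, 2002, 60 calendar days later is Oct 18, 2002.
Oct 18, 2002 falls on a Friday. The rules make no weekend/holiday allowance, so it remains Oct 18, 2002.
Applying the 15-calendar-day extension: Oct 18, 2002 + 15 days = Nov 2, 2002.
Nov 2, 2002 is a Saturday; no weekend or holiday adjustment applies.
Deadline: Nov 2, 2002.

Nov 2, 2002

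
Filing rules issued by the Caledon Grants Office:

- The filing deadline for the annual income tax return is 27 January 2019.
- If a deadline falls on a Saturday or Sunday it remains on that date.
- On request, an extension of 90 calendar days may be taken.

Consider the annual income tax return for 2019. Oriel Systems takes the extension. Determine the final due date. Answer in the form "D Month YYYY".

Start from the fixed due date, 27 January 2019.
No adjustment is made for weekends or holidays, so 27 January 2019 stands.
With the 90-day extension, 27 January 2019 becomes 27 April 2019.
27 April 2019 is a Saturday; no weekend or holiday adjustment applies.
The final due date is 27 April 2019.

27 April 2019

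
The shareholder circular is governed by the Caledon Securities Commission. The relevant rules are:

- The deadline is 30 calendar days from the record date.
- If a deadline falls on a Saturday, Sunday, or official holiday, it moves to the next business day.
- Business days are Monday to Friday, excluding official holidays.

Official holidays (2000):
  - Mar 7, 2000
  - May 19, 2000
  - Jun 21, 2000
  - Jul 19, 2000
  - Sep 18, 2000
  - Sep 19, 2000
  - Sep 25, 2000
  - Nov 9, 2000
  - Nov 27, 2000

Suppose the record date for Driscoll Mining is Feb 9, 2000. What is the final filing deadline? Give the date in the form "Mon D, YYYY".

30 calendar days after Feb 9, 2000 is Mar 10, 2000.
Mar 10, 2000 falls on a Friday, which is a business day, so no adjustment is needed.
So the filing is due Mar 10, 2000.

Mar 10, 2000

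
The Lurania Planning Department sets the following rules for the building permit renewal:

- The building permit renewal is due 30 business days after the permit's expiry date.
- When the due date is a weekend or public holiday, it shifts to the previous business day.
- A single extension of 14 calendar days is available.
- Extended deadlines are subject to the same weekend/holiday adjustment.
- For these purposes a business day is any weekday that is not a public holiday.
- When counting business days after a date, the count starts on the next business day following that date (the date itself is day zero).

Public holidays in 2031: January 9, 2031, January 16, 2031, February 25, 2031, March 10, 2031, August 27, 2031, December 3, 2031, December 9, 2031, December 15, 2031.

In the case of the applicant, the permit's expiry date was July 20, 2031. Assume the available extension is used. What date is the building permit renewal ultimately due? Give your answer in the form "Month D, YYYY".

30 business days after July 20, 2031, excluding weekends and holidays, is September 1, 2031.
September 1, 2031 (Monday) is already a business day.
The 14-calendar-day extension moves the deadline from September 1, 2031 to September 15, 2031.
September 15, 2031 (Monday) is already a business day.
Deadline: September 15, 2031.

September 15, 2031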